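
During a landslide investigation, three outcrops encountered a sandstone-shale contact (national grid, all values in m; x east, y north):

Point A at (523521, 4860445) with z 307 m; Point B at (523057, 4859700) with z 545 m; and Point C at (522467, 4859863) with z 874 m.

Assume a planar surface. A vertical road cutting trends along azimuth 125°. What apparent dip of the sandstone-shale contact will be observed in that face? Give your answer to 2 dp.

Let the plane be z = a·x + b·y + c.
Point B−Point A: −464a − 745b = 238;  Point C−Point A: −1054a − 582b = 567.
Solving gives a = −0.55107, b = 0.02375.
Unit vector along 125° is (sin 125°, cos 125°) = (0.8192, -0.5736).
Slope in that direction = a·(0.8192) + b·(-0.5736) = −0.46503.
Apparent dip = arctan|0.46503| = 24.94° (true dip is 28.9°, so apparent ≤ true as expected).

24.94°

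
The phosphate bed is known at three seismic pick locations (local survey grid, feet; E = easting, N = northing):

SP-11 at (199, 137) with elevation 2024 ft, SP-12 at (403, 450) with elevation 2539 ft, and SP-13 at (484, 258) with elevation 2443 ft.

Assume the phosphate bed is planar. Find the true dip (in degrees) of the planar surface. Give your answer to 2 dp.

55.01°

Two edge vectors: SP-11→SP-12 = (204, 313, 515), SP-11→SP-13 = (285, 121, 419).
Normal n = (SP-11→SP-12) × (SP-11→SP-13) = (68832, 61299, -64521).
So ∂z/∂E = −n_x/n_z = 1.06682 and ∂z/∂N = −n_y/n_z = 0.95006.
Gradient magnitude |∇z| = √(a² + b²) = √(1.13810 + 0.90262) = 1.42854.
True dip = arctan(1.42854) = 55.01°, dipping toward SW (azimuth ≈ 228°).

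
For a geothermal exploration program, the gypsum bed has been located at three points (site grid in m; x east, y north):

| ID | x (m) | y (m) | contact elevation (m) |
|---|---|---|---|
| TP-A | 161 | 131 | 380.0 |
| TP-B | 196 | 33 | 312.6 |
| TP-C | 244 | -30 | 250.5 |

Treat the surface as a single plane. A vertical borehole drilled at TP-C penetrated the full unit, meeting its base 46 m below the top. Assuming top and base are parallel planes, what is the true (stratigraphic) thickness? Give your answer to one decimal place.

35.1 m

Two edge vectors: TP-A→TP-B = (35, -98, -67.4), TP-A→TP-C = (83, -161, -129.5).
Normal n = (TP-A→TP-B) × (TP-A→TP-C) = (1839.6, -1061.7, 2499).
So ∂z/∂x = −n_x/n_z = −0.73613 and ∂z/∂y = −n_y/n_z = 0.42485.
|∇z| = √(a²+b²) = 0.84994, so dip δ = arctan(0.84994) = 40.36°.
True thickness = vertical thickness × cos δ = 46 × cos 40.36° = 35.1 m.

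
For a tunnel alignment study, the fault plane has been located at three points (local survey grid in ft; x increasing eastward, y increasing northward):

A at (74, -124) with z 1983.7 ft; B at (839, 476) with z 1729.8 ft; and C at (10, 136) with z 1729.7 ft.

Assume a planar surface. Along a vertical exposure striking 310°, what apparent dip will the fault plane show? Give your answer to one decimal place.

40.3°

Two edge vectors: A→B = (765, 600, -253.9), A→C = (-64, 260, -254).
Normal n = (A→B) × (A→C) = (-86386, 210559.6, 237300).
So ∂z/∂x = −n_x/n_z = 0.36404 and ∂z/∂y = −n_y/n_z = −0.88731.
Unit vector along 310° is (sin 310°, cos 310°) = (-0.7660, 0.6428).
Slope in that direction = a·(-0.7660) + b·(0.6428) = −0.84922.
Apparent dip = arctan|0.84922| = 40.3° (true dip is 43.8°, so apparent ≤ true as expected).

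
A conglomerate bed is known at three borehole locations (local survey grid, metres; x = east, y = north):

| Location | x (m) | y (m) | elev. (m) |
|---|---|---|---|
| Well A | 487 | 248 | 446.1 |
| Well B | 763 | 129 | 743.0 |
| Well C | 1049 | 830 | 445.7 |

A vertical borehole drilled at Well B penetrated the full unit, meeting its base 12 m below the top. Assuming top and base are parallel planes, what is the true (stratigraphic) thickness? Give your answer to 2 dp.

8.25 m

Let the plane be z = a·x + b·y + c.
Well B−Well A: 276a − 119b = 296.9;  Well C−Well A: 562a + 582b = −0.4.
Solving gives a = 0.75930, b = −0.73389.
|∇z| = √(a²+b²) = 1.05600, so dip δ = arctan(1.05600) = 46.56°.
True thickness = vertical thickness × cos δ = 12 × cos 46.56° = 8.25 m.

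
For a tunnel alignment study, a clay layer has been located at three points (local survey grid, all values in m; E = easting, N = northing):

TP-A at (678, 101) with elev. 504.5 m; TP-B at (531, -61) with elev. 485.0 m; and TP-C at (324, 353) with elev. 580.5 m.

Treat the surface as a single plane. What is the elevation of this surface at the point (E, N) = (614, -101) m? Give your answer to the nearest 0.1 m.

470.8 m

Let the plane be z = a·E + b·N + c.
TP-B−TP-A: −147a − 162b = −19.5;  TP-C−TP-A: −354a + 252b = 76.
Solving gives a = −0.07838, b = 0.19149.
Then c = 504.5 − a·678 − b·101 = 538.30.
At (614, -101): z = −48.1 − 19.3 + 538.30 = 470.8 m.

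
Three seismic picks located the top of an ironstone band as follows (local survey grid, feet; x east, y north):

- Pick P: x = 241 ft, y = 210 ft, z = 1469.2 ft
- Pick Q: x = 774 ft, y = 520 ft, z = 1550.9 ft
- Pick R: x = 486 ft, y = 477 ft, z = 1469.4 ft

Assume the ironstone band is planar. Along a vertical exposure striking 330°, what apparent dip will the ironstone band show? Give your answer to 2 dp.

Let the plane be z = a·x + b·y + c.
Pick Q−Pick P: 533a + 310b = 81.7;  Pick R−Pick P: 245a + 267b = 0.2.
Solving gives a = 0.32778, b = −0.30002.
Unit vector along 330° is (sin 330°, cos 330°) = (-0.5000, 0.8660).
Slope in that direction = a·(-0.5000) + b·(0.8660) = −0.42372.
Apparent dip = arctan|0.42372| = 22.96° (true dip is 24.0°, so apparent ≤ true as expected).

22.96°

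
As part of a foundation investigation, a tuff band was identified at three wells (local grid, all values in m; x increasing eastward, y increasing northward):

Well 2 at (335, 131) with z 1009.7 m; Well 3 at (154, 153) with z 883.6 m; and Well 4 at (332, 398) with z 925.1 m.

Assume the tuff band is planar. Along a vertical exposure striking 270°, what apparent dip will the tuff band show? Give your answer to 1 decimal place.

Let the plane be z = a·x + b·y + c.
Well 3−Well 2: −181a + 22b = −126.1;  Well 4−Well 2: −3a + 267b = −84.6.
Solving gives a = 0.65907, b = −0.30945.
Unit vector along 270° is (sin 270°, cos 270°) = (-1.0000, -0.0000).
Slope in that direction = a·(-1.0000) + b·(-0.0000) = −0.65907.
Apparent dip = arctan|0.65907| = 33.4° (true dip is 36.1°, so apparent ≤ true as expected).

33.4°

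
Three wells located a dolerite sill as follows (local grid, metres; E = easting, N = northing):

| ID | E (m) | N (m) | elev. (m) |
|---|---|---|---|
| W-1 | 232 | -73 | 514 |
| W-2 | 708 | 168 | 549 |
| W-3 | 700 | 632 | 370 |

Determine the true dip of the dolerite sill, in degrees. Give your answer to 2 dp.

Two edge vectors: W-1→W-2 = (476, 241, 35), W-1→W-3 = (468, 705, -144).
Normal n = (W-1→W-2) × (W-1→W-3) = (-59379, 84924, 222792).
So ∂z/∂E = −n_x/n_z = 0.26652 and ∂z/∂N = −n_y/n_z = −0.38118.
Gradient magnitude |∇z| = √(a² + b²) = √(0.07103 + 0.14530) = 0.46512.
True dip = arctan(0.46512) = 24.94°, dipping toward NW (azimuth ≈ 325°).

24.94°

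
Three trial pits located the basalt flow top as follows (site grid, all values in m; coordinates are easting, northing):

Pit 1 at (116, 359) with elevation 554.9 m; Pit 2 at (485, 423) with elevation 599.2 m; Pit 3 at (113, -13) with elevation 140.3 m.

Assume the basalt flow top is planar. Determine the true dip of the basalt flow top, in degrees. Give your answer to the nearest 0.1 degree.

Let the plane be z = a·easting + b·northing + c.
Pit 2−Pit 1: 369a + 64b = 44.3;  Pit 3−Pit 1: −3a − 372b = −414.6.
Solving gives a = −0.07335, b = 1.11511.
Gradient magnitude |∇z| = √(a² + b²) = √(0.00538 + 1.24347) = 1.11752.
True dip = arctan(1.11752) = 48.2°, dipping toward S (azimuth ≈ 176°).

48.2°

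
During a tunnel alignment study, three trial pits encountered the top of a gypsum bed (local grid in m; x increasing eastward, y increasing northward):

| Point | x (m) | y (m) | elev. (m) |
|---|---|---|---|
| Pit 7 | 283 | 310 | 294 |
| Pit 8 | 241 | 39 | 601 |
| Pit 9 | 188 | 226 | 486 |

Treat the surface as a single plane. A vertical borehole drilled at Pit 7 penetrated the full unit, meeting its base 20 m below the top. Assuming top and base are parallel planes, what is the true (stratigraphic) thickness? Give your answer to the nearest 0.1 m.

11.0 m

Let the plane be z = a·x + b·y + c.
Pit 8−Pit 7: −42a − 271b = 307;  Pit 9−Pit 7: −95a − 84b = 192.
Solving gives a = −1.18126, b = −0.94977.
|∇z| = √(a²+b²) = 1.51573, so dip δ = arctan(1.51573) = 56.59°.
True thickness = vertical thickness × cos δ = 20 × cos 56.59° = 11.0 m.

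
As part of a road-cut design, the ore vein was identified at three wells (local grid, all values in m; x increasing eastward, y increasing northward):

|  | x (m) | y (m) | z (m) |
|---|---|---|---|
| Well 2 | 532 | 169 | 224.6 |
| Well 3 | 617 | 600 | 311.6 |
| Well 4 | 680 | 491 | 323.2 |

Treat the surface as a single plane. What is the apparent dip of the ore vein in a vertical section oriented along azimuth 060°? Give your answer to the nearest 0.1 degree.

22.1°

Two edge vectors: Well 2→Well 3 = (85, 431, 87), Well 2→Well 4 = (148, 322, 98.6).
Normal n = (Well 2→Well 3) × (Well 2→Well 4) = (14482.6, 4495, -36418).
So ∂z/∂x = −n_x/n_z = 0.39768 and ∂z/∂y = −n_y/n_z = 0.12343.
Unit vector along 060° is (sin 60°, cos 60°) = (0.8660, 0.5000).
Slope in that direction = a·(0.8660) + b·(0.5000) = 0.40611.
Apparent dip = arctan|0.40611| = 22.1° (true dip is 22.6°, so apparent ≤ true as expected).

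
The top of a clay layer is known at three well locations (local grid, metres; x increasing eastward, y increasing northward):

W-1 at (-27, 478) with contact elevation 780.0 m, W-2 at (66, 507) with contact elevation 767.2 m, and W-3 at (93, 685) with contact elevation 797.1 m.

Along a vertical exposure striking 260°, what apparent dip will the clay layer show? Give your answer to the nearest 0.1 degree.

Two edge vectors: W-1→W-2 = (93, 29, -12.8), W-1→W-3 = (120, 207, 17.1).
Normal n = (W-1→W-2) × (W-1→W-3) = (3145.5, -3126.3, 15771).
So ∂z/∂x = −n_x/n_z = −0.19945 and ∂z/∂y = −n_y/n_z = 0.19823.
Unit vector along 260° is (sin 260°, cos 260°) = (-0.9848, -0.1736).
Slope in that direction = a·(-0.9848) + b·(-0.1736) = 0.16200.
Apparent dip = arctan|0.16200| = 9.2° (true dip is 15.7°, so apparent ≤ true as expected).

9.2°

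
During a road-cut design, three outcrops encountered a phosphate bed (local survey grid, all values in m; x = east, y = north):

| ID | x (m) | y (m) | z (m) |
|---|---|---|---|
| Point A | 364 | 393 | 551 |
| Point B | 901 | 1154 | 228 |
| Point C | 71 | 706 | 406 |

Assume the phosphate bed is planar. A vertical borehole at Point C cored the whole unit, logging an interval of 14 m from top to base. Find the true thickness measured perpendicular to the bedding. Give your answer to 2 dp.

Let the plane be z = a·x + b·y + c.
Point B−Point A: 537a + 761b = −323;  Point C−Point A: −293a + 313b = −145.
Solving gives a = 0.02364, b = −0.44113.
|∇z| = √(a²+b²) = 0.44176, so dip δ = arctan(0.44176) = 23.83°.
True thickness = vertical thickness × cos δ = 14 × cos 23.83° = 12.81 m.

12.81 m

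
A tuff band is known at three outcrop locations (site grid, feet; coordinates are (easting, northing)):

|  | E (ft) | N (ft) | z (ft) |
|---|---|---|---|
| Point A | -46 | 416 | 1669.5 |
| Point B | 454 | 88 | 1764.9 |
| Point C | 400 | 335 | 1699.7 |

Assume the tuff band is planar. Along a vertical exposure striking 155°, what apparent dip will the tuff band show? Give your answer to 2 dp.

13.70°

Let the plane be z = a·E + b·N + c.
Point B−Point A: 500a − 328b = 95.4;  Point C−Point A: 446a − 81b = 30.2.
Solving gives a = 0.02059, b = −0.25947.
Unit vector along 155° is (sin 155°, cos 155°) = (0.4226, -0.9063).
Slope in that direction = a·(0.4226) + b·(-0.9063) = 0.24386.
Apparent dip = arctan|0.24386| = 13.70° (true dip is 14.6°, so apparent ≤ true as expected).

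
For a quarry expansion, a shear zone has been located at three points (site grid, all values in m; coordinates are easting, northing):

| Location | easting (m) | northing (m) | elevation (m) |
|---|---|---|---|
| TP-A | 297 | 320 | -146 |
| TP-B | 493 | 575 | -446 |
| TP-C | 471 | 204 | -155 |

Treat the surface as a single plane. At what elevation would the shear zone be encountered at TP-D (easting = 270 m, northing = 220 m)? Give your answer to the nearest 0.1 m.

Two edge vectors: TP-A→TP-B = (196, 255, -300), TP-A→TP-C = (174, -116, -9).
Normal n = (TP-A→TP-B) × (TP-A→TP-C) = (-37095, -50436, -67106).
So ∂z/∂easting = −n_x/n_z = −0.55278 and ∂z/∂northing = −n_y/n_z = −0.75159.
Intercept c from TP-A: -146 + 164.18 + 240.51 = 258.68.
At (270, 220): z = −149.3 − 165.3 + 258.68 = -55.9 m.

-55.9 m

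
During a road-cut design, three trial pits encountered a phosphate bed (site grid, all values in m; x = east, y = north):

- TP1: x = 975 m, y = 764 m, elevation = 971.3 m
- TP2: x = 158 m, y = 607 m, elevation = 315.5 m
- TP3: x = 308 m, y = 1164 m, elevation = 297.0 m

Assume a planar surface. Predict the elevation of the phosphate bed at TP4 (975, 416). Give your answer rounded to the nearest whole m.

Two edge vectors: TP1→TP2 = (-817, -157, -655.8), TP1→TP3 = (-667, 400, -674.3).
Normal n = (TP1→TP2) × (TP1→TP3) = (368185.1, -113484.5, -431519).
So ∂z/∂x = −n_x/n_z = 0.85323 and ∂z/∂y = −n_y/n_z = −0.26299.
Intercept c from TP1: 971.3 − 831.90 + 200.92 = 340.32.
At (975, 416): z = 831.9 − 109.4 + 340.32 = 1062.8 m.

1063 m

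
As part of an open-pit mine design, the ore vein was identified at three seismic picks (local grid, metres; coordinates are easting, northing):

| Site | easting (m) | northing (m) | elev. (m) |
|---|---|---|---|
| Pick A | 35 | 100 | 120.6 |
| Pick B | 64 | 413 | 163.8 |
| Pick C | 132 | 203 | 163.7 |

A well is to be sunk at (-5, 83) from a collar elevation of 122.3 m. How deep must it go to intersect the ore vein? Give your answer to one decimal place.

16.7 m

Two edge vectors: Pick A→Pick B = (29, 313, 43.2), Pick A→Pick C = (97, 103, 43.1).
Normal n = (Pick A→Pick B) × (Pick A→Pick C) = (9040.7, 2940.5, -27374).
So ∂z/∂easting = −n_x/n_z = 0.33027 and ∂z/∂northing = −n_y/n_z = 0.10742.
Intercept c from Pick A: 120.6 − 11.56 − 10.74 = 98.30.
At (-5, 83): z_contact = −1.65 + 8.92 + 98.30 = 105.56 m.
Depth below ground = 122.3 − 105.56 = 16.7 m.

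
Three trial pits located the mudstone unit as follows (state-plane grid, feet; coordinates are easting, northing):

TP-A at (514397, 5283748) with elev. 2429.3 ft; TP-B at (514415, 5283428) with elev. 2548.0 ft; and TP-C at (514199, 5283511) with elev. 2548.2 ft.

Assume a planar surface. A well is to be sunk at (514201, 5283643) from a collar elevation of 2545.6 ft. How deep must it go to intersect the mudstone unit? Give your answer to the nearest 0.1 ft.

Let the plane be z = a·easting + b·northing + c.
TP-B−TP-A: 18a − 320b = 118.7;  TP-C−TP-A: −198a − 237b = 118.9.
Solving gives a = −0.146631473, b = −0.379185520.
Then c = 2429.3 − a·514397 − b·5283748 = 2081376.82.
At (514201, 5283643): z_contact = −75398.05 − 2003480.92 + 2081376.82 = 2497.85 ft.
Depth below ground = 2545.6 − 2497.85 = 47.7 ft.

47.7 ft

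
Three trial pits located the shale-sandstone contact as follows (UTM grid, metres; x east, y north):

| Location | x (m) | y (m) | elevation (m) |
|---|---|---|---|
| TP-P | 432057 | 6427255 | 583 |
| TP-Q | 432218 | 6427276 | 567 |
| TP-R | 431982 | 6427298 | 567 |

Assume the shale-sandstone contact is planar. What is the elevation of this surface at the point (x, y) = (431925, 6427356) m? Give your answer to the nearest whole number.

Let the plane be z = a·x + b·y + c.
TP-Q−TP-P: 161a + 21b = −16;  TP-R−TP-P: −75a + 43b = −16.
Solving gives a = −0.04142151, b = −0.44433984.
Then c = 583 − a·432057 − b·6427255 = 2874364.94.
At (431925, 6427356): z = −17891.0 − 2855930.4 + 2874364.94 = 543.6 m.

544 m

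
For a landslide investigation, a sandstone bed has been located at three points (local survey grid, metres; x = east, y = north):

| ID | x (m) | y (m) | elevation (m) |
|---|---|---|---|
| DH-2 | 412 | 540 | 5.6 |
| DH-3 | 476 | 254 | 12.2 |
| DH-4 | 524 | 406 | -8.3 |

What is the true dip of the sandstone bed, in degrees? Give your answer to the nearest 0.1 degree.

Two edge vectors: DH-2→DH-3 = (64, -286, 6.6), DH-2→DH-4 = (112, -134, -13.9).
Normal n = (DH-2→DH-3) × (DH-2→DH-4) = (4859.8, 1628.8, 23456).
So ∂z/∂x = −n_x/n_z = −0.20719 and ∂z/∂y = −n_y/n_z = −0.06944.
Gradient magnitude |∇z| = √(a² + b²) = √(0.04293 + 0.00482) = 0.21852.
True dip = arctan(0.21852) = 12.3°, dipping toward ENE (azimuth ≈ 071°).

12.3°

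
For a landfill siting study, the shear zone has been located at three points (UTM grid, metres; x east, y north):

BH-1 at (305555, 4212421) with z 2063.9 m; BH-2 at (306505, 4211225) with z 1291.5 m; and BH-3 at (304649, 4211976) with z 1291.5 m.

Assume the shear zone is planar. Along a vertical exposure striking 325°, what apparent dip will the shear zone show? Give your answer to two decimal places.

Two edge vectors: BH-1→BH-2 = (950, -1196, -772.4), BH-1→BH-3 = (-906, -445, -772.4).
Normal n = (BH-1→BH-2) × (BH-1→BH-3) = (580072.4, 1433574.4, -1506326).
So ∂z/∂x = −n_x/n_z = 0.38509 and ∂z/∂y = −n_y/n_z = 0.95170.
Unit vector along 325° is (sin 325°, cos 325°) = (-0.5736, 0.8192).
Slope in that direction = a·(-0.5736) + b·(0.8192) = 0.55871.
Apparent dip = arctan|0.55871| = 29.19° (true dip is 45.8°, so apparent ≤ true as expected).

29.19°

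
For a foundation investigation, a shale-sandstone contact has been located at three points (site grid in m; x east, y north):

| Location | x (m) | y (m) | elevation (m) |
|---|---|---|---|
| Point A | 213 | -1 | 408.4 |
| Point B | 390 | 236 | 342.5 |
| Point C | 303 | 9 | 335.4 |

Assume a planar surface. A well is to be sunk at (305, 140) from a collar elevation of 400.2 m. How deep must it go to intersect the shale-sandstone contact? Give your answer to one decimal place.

Two edge vectors: Point A→Point B = (177, 237, -65.9), Point A→Point C = (90, 10, -73).
Normal n = (Point A→Point B) × (Point A→Point C) = (-16642, 6990, -19560).
So ∂z/∂x = −n_x/n_z = −0.85082 and ∂z/∂y = −n_y/n_z = 0.35736.
Intercept c from Point A: 408.4 + 181.22 + 0.36 = 589.98.
At (305, 140): z_contact = −259.50 + 50.03 + 589.98 = 380.51 m.
Depth below ground = 400.2 − 380.51 = 19.7 m.

19.7 m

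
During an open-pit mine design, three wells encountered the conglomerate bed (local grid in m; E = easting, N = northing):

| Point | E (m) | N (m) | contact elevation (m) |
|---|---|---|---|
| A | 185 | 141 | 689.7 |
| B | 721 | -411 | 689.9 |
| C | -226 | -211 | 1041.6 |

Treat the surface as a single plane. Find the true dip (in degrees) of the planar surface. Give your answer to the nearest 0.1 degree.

Two edge vectors: A→B = (536, -552, 0.2), A→C = (-411, -352, 351.9).
Normal n = (A→B) × (A→C) = (-194178.4, -188700.6, -415544).
So ∂z/∂E = −n_x/n_z = −0.46729 and ∂z/∂N = −n_y/n_z = −0.45410.
Gradient magnitude |∇z| = √(a² + b²) = √(0.21836 + 0.20621) = 0.65159.
True dip = arctan(0.65159) = 33.1°, dipping toward NE (azimuth ≈ 046°).

33.1°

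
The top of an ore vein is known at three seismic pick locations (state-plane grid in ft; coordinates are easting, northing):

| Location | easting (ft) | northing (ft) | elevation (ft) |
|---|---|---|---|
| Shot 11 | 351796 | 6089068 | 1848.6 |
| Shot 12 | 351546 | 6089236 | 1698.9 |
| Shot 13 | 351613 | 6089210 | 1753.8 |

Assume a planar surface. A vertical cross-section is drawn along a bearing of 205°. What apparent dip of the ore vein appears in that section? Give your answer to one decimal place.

Two edge vectors: Shot 11→Shot 12 = (-250, 168, -149.7), Shot 11→Shot 13 = (-183, 142, -94.8).
Normal n = (Shot 11→Shot 12) × (Shot 11→Shot 13) = (5331, 3695.1, -4756).
So ∂z/∂easting = −n_x/n_z = 1.12090 and ∂z/∂northing = −n_y/n_z = 0.77693.
Unit vector along 205° is (sin 205°, cos 205°) = (-0.4226, -0.9063).
Slope in that direction = a·(-0.4226) + b·(-0.9063) = −1.17785.
Apparent dip = arctan|1.17785| = 49.7° (true dip is 53.8°, so apparent ≤ true as expected).

49.7°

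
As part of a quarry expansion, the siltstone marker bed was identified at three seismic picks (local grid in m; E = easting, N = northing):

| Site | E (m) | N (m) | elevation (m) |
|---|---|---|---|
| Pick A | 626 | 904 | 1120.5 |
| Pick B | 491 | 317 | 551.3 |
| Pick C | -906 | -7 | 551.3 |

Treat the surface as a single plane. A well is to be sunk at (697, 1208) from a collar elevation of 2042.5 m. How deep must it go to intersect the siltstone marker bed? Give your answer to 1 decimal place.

627.5 m

Let the plane be z = a·E + b·N + c.
Pick B−Pick A: −135a − 587b = −569.2;  Pick C−Pick A: −1532a − 911b = −569.2.
Solving gives a = −0.237564, b = 1.024312.
Then c = 1120.5 − a·626 − b·904 = 343.24.
At (697, 1208): z_contact = −165.58 + 1237.37 + 343.24 = 1415.02 m.
Depth below ground = 2042.5 − 1415.02 = 627.5 m.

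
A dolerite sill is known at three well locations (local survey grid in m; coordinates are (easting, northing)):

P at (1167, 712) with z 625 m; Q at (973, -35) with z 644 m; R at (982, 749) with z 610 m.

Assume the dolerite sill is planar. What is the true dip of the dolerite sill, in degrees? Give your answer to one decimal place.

4.8°

Two edge vectors: P→Q = (-194, -747, 19), P→R = (-185, 37, -15).
Normal n = (P→Q) × (P→R) = (10502, -6425, -145373).
So ∂z/∂E = −n_x/n_z = 0.07224 and ∂z/∂N = −n_y/n_z = −0.04420.
Gradient magnitude |∇z| = √(a² + b²) = √(0.00522 + 0.00195) = 0.08469.
True dip = arctan(0.08469) = 4.8°, dipping toward WNW (azimuth ≈ 301°).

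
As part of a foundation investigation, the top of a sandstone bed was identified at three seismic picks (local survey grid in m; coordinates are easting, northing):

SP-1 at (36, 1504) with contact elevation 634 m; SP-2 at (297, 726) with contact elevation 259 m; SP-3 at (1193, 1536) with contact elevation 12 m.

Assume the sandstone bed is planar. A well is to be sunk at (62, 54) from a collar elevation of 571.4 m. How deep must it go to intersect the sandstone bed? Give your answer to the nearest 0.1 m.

Two edge vectors: SP-1→SP-2 = (261, -778, -375), SP-1→SP-3 = (1157, 32, -622).
Normal n = (SP-1→SP-2) × (SP-1→SP-3) = (495916, -271533, 908498).
So ∂z/∂easting = −n_x/n_z = −0.545864 and ∂z/∂northing = −n_y/n_z = 0.298881.
Intercept c from SP-1: 634 + 19.65 − 449.52 = 204.13.
At (62, 54): z_contact = −33.84 + 16.14 + 204.13 = 186.43 m.
Depth below ground = 571.4 − 186.43 = 385.0 m.

385.0 m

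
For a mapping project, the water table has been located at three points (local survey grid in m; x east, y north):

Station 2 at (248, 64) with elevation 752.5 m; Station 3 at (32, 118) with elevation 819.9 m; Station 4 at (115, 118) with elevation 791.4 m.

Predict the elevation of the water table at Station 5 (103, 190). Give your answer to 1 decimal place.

786.5 m

Two edge vectors: Station 2→Station 3 = (-216, 54, 67.4), Station 2→Station 4 = (-133, 54, 38.9).
Normal n = (Station 2→Station 3) × (Station 2→Station 4) = (-1539, -561.8, -4482).
So ∂z/∂x = −n_x/n_z = −0.34337 and ∂z/∂y = −n_y/n_z = −0.12535.
Intercept c from Station 2: 752.5 + 85.16 + 8.02 = 845.68.
At (103, 190): z = −35.4 − 23.8 + 845.68 = 786.5 m.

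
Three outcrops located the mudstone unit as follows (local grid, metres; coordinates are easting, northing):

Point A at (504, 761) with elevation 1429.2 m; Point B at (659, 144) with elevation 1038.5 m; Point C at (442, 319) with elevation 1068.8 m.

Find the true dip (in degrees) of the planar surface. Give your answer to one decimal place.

41.4°

Let the plane be z = a·easting + b·northing + c.
Point B−Point A: 155a − 617b = −390.7;  Point C−Point A: −62a − 442b = −360.4.
Solving gives a = 0.46530, b = 0.75012.
Gradient magnitude |∇z| = √(a² + b²) = √(0.21651 + 0.56267) = 0.88271.
True dip = arctan(0.88271) = 41.4°, dipping toward SSW (azimuth ≈ 212°).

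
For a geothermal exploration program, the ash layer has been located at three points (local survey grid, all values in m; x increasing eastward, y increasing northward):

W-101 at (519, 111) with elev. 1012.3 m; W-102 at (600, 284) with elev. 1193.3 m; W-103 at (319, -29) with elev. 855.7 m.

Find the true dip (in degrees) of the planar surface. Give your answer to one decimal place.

Let the plane be z = a·x + b·y + c.
W-102−W-101: 81a + 173b = 181;  W-103−W-101: −200a − 140b = −156.6.
Solving gives a = 0.07531, b = 1.01098.
Gradient magnitude |∇z| = √(a² + b²) = √(0.00567 + 1.02208) = 1.01378.
True dip = arctan(1.01378) = 45.4°, dipping toward S (azimuth ≈ 184°).

45.4°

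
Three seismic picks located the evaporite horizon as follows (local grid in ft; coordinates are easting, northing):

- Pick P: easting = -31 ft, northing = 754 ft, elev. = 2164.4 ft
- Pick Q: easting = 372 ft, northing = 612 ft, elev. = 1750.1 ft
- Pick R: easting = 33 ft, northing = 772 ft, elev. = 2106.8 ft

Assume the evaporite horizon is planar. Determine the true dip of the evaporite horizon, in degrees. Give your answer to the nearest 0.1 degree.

44.4°

Two edge vectors: Pick P→Pick Q = (403, -142, -414.3), Pick P→Pick R = (64, 18, -57.6).
Normal n = (Pick P→Pick Q) × (Pick P→Pick R) = (15636.6, -3302.4, 16342).
So ∂z/∂easting = −n_x/n_z = −0.95684 and ∂z/∂northing = −n_y/n_z = 0.20208.
Gradient magnitude |∇z| = √(a² + b²) = √(0.91553 + 0.04084) = 0.97794.
True dip = arctan(0.97794) = 44.4°, dipping toward ESE (azimuth ≈ 102°).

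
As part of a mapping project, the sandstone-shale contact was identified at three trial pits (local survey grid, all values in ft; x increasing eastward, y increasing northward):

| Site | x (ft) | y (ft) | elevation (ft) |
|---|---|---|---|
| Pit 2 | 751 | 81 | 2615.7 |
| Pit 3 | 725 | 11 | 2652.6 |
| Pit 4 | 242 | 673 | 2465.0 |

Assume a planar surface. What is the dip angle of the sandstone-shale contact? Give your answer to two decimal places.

26.43°

Let the plane be z = a·x + b·y + c.
Pit 3−Pit 2: −26a − 70b = 36.9;  Pit 4−Pit 2: −509a + 592b = −150.7.
Solving gives a = −0.22139, b = −0.44491.
Gradient magnitude |∇z| = √(a² + b²) = √(0.04901 + 0.19795) = 0.49695.
True dip = arctan(0.49695) = 26.43°, dipping toward NNE (azimuth ≈ 026°).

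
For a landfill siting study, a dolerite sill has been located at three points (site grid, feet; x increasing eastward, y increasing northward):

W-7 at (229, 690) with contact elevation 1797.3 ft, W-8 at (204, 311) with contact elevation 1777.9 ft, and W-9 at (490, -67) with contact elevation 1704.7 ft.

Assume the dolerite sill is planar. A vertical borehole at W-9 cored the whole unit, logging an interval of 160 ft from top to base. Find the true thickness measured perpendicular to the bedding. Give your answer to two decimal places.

157.35 ft

Let the plane be z = a·x + b·y + c.
W-8−W-7: −25a − 379b = −19.4;  W-9−W-7: 261a − 757b = −92.6.
Solving gives a = −0.17319, b = 0.06261.
|∇z| = √(a²+b²) = 0.18416, so dip δ = arctan(0.18416) = 10.43°.
True thickness = vertical thickness × cos δ = 160 × cos 10.43° = 157.35 ft.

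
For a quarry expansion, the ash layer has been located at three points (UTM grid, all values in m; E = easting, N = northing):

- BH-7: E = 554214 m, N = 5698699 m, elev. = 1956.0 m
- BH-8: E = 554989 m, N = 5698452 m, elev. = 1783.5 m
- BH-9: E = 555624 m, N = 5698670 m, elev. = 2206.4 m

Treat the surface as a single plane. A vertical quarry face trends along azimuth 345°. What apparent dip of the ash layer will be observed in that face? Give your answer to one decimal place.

Two edge vectors: BH-7→BH-8 = (775, -247, -172.5), BH-7→BH-9 = (1410, -29, 250.4).
Normal n = (BH-7→BH-8) × (BH-7→BH-9) = (-66851.3, -437285, 325795).
So ∂z/∂E = −n_x/n_z = 0.20519 and ∂z/∂N = −n_y/n_z = 1.34221.
Unit vector along 345° is (sin 345°, cos 345°) = (-0.2588, 0.9659).
Slope in that direction = a·(-0.2588) + b·(0.9659) = 1.24337.
Apparent dip = arctan|1.24337| = 51.2° (true dip is 53.6°, so apparent ≤ true as expected).

51.2°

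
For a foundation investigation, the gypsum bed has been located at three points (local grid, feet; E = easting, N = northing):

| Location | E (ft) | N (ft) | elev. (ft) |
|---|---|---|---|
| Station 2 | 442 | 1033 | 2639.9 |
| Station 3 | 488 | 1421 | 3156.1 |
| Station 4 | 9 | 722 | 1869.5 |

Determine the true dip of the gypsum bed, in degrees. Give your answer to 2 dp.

Let the plane be z = a·E + b·N + c.
Station 3−Station 2: 46a + 388b = 516.2;  Station 4−Station 2: −433a − 311b = −770.4.
Solving gives a = 0.90032, b = 1.22367.
Gradient magnitude |∇z| = √(a² + b²) = √(0.81057 + 1.49738) = 1.51919.
True dip = arctan(1.51919) = 56.65°, dipping toward SW (azimuth ≈ 216°).

56.65°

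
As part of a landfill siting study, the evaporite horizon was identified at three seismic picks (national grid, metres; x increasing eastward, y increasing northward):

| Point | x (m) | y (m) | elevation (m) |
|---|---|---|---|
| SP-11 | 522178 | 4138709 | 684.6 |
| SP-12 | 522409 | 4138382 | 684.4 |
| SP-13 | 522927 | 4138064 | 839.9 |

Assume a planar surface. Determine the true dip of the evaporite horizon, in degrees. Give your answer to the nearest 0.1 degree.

33.0°

Let the plane be z = a·x + b·y + c.
SP-12−SP-11: 231a − 327b = −0.2;  SP-13−SP-11: 749a − 645b = 155.3.
Solving gives a = 0.53073, b = 0.37553.
Gradient magnitude |∇z| = √(a² + b²) = √(0.28168 + 0.14102) = 0.65016.
True dip = arctan(0.65016) = 33.0°, dipping toward SW (azimuth ≈ 235°).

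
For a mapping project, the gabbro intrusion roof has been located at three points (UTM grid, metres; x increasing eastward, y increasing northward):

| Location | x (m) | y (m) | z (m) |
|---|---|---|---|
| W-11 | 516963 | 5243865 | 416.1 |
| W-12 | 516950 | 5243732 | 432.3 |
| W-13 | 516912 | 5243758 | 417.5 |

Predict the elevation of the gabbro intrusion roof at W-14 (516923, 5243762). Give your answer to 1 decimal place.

420.1 m

Let the plane be z = a·x + b·y + c.
W-12−W-11: −13a − 133b = 16.2;  W-13−W-11: −51a − 107b = 1.4.
Solving gives a = 0.286943620, b = −0.149851632.
Then c = 416.1 − a·516963 − b·5243865 = 637878.59.
At (516923, 5243762): z = 148327.8 − 785786.3 + 637878.59 = 420.1 m.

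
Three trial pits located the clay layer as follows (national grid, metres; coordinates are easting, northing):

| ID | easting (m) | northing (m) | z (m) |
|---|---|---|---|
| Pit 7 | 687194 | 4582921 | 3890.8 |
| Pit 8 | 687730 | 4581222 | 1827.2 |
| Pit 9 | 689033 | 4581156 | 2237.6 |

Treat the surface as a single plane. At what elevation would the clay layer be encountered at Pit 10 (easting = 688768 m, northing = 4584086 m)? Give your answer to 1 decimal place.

6048.6 m

Two edge vectors: Pit 7→Pit 8 = (536, -1699, -2063.6), Pit 7→Pit 9 = (1839, -1765, -1653.2).
Normal n = (Pit 7→Pit 8) × (Pit 7→Pit 9) = (-833467.2, -2908845.2, 2178421).
So ∂z/∂easting = −n_x/n_z = 0.382601527 and ∂z/∂northing = −n_y/n_z = 1.335299834.
Intercept c from Pit 7: 3890.8 − 262921.47 − 6119573.65 = −6378604.32.
At (688768, 4584086): z = 263523.7 + 6121129.3 − 6378604.32 = 6048.6 m.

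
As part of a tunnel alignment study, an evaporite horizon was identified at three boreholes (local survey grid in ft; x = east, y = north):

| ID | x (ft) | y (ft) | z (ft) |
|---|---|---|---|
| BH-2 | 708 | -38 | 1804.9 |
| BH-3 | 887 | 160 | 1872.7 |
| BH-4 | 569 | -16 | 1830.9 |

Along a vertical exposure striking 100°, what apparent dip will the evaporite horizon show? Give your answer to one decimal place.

10.9°

Two edge vectors: BH-2→BH-3 = (179, 198, 67.8), BH-2→BH-4 = (-139, 22, 26).
Normal n = (BH-2→BH-3) × (BH-2→BH-4) = (3656.4, -14078.2, 31460).
So ∂z/∂x = −n_x/n_z = −0.11622 and ∂z/∂y = −n_y/n_z = 0.44750.
Unit vector along 100° is (sin 100°, cos 100°) = (0.9848, -0.1736).
Slope in that direction = a·(0.9848) + b·(-0.1736) = −0.19216.
Apparent dip = arctan|0.19216| = 10.9° (true dip is 24.8°, so apparent ≤ true as expected).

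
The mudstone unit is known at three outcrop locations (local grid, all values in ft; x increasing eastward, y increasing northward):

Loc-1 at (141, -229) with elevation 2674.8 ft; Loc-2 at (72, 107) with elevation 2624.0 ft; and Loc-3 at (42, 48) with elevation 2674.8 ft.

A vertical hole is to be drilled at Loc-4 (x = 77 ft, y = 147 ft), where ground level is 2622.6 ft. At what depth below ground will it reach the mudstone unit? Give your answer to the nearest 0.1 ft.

Let the plane be z = a·x + b·y + c.
Loc-2−Loc-1: −69a + 336b = −50.8;  Loc-3−Loc-1: −99a + 277b = 0.
Solving gives a = −0.99439, b = −0.35540.
Then c = 2674.8 − a·141 − b·-229 = 2733.62.
At (77, 147): z_contact = −76.57 − 52.24 + 2733.62 = 2604.81 ft.
Depth below ground = 2622.6 − 2604.81 = 17.8 ft.

17.8 ft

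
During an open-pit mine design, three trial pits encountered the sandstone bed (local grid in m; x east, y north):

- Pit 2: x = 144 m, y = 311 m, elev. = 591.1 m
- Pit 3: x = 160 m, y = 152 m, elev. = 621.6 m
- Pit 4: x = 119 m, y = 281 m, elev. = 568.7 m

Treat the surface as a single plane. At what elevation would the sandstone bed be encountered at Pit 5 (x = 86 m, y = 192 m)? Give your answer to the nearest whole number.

544 m

Let the plane be z = a·x + b·y + c.
Pit 3−Pit 2: 16a − 159b = 30.5;  Pit 4−Pit 2: −25a − 30b = −22.4.
Solving gives a = 1.00485, b = −0.09071.
Then c = 591.1 − a·144 − b·311 = 474.61.
At (86, 192): z = 86.4 − 17.4 + 474.61 = 543.6 m.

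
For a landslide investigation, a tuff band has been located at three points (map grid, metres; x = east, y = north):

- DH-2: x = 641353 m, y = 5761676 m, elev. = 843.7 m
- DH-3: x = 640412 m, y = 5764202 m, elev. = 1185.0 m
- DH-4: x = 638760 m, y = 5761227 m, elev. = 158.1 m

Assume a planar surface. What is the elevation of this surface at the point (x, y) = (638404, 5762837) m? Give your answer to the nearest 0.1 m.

Two edge vectors: DH-2→DH-3 = (-941, 2526, 341.3), DH-2→DH-4 = (-2593, -449, -685.6).
Normal n = (DH-2→DH-3) × (DH-2→DH-4) = (-1578581.9, -1530140.5, 6972427).
So ∂z/∂x = −n_x/n_z = 0.226403503 and ∂z/∂y = −n_y/n_z = 0.219455937.
Intercept c from DH-2: 843.7 − 145204.57 − 1264434.00 = −1408794.87.
At (638404, 5762837): z = 144536.9 + 1264688.8 − 1408794.87 = 430.8 m.

430.8 m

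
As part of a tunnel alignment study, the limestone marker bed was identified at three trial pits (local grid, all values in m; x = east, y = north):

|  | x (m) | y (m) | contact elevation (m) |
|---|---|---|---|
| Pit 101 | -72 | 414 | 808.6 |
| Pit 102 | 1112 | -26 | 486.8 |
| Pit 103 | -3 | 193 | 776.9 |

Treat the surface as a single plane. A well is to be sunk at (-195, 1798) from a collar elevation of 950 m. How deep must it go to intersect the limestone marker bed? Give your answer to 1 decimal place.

19.3 m

Two edge vectors: Pit 101→Pit 102 = (1184, -440, -321.8), Pit 101→Pit 103 = (69, -221, -31.7).
Normal n = (Pit 101→Pit 102) × (Pit 101→Pit 103) = (-57169.8, 15328.6, -231304).
So ∂z/∂x = −n_x/n_z = −0.247163 and ∂z/∂y = −n_y/n_z = 0.066270.
Intercept c from Pit 101: 808.6 − 17.80 − 27.44 = 763.37.
At (-195, 1798): z_contact = 48.20 + 119.15 + 763.37 = 930.72 m.
Depth below ground = 950 − 930.72 = 19.3 m.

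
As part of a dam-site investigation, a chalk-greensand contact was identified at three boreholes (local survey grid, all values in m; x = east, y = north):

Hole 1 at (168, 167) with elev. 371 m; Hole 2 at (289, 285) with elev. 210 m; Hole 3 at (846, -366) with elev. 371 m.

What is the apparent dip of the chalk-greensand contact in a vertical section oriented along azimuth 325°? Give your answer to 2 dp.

15.55°

Two edge vectors: Hole 1→Hole 2 = (121, 118, -161), Hole 1→Hole 3 = (678, -533, 0).
Normal n = (Hole 1→Hole 2) × (Hole 1→Hole 3) = (-85813, -109158, -144497).
So ∂z/∂x = −n_x/n_z = −0.59387 and ∂z/∂y = −n_y/n_z = −0.75543.
Unit vector along 325° is (sin 325°, cos 325°) = (-0.5736, 0.8192).
Slope in that direction = a·(-0.5736) + b·(0.8192) = −0.27818.
Apparent dip = arctan|0.27818| = 15.55° (true dip is 43.9°, so apparent ≤ true as expected).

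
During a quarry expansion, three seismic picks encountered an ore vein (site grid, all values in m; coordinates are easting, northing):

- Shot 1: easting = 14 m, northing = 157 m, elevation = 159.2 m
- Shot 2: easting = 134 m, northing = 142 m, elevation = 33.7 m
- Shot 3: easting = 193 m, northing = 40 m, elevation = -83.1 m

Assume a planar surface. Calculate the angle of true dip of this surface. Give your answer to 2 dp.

48.59°

Let the plane be z = a·easting + b·northing + c.
Shot 2−Shot 1: 120a − 15b = −125.5;  Shot 3−Shot 1: 179a − 117b = −242.3.
Solving gives a = −0.97305, b = 0.58225.
Gradient magnitude |∇z| = √(a² + b²) = √(0.94683 + 0.33902) = 1.13395.
True dip = arctan(1.13395) = 48.59°, dipping toward ESE (azimuth ≈ 121°).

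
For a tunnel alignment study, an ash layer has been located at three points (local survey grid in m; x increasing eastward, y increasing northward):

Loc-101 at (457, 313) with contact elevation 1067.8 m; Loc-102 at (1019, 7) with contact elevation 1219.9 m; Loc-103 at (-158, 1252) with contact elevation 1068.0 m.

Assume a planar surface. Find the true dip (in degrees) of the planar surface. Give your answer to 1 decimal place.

Let the plane be z = a·x + b·y + c.
Loc-102−Loc-101: 562a − 306b = 152.1;  Loc-103−Loc-101: −615a + 939b = 0.2.
Solving gives a = 0.42083, b = 0.27584.
Gradient magnitude |∇z| = √(a² + b²) = √(0.17710 + 0.07609) = 0.50317.
True dip = arctan(0.50317) = 26.7°, dipping toward WSW (azimuth ≈ 237°).

26.7°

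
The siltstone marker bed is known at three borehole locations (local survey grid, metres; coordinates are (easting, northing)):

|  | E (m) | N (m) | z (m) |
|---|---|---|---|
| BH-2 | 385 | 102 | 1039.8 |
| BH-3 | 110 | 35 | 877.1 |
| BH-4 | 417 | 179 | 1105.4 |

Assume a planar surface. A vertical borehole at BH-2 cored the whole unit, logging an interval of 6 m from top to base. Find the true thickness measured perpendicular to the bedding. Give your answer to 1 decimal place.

Two edge vectors: BH-2→BH-3 = (-275, -67, -162.7), BH-2→BH-4 = (32, 77, 65.6).
Normal n = (BH-2→BH-3) × (BH-2→BH-4) = (8132.7, 12833.6, -19031).
So ∂z/∂E = −n_x/n_z = 0.42734 and ∂z/∂N = −n_y/n_z = 0.67435.
|∇z| = √(a²+b²) = 0.79835, so dip δ = arctan(0.79835) = 38.60°.
True thickness = vertical thickness × cos δ = 6 × cos 38.60° = 4.7 m.

4.7 m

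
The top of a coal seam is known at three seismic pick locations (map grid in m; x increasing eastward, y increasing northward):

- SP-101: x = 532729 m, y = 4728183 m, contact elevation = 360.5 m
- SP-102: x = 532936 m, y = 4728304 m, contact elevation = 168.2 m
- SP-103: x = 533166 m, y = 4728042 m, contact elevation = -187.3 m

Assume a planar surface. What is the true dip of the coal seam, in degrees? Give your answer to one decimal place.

Two edge vectors: SP-101→SP-102 = (207, 121, -192.3), SP-101→SP-103 = (437, -141, -547.8).
Normal n = (SP-101→SP-102) × (SP-101→SP-103) = (-93398.1, 29359.5, -82064).
So ∂z/∂x = −n_x/n_z = −1.13811 and ∂z/∂y = −n_y/n_z = 0.35776.
Gradient magnitude |∇z| = √(a² + b²) = √(1.29530 + 0.12799) = 1.19302.
True dip = arctan(1.19302) = 50.0°, dipping toward ESE (azimuth ≈ 107°).

50.0°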